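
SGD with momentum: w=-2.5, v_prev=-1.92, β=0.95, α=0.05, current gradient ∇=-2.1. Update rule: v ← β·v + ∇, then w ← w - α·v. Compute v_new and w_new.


v_new = 0.95·-1.92 - 2.1 = -1.824 - 2.1 = -3.924
w_new = -2.5 - 0.05·-3.924 = -2.5 + 0.1962 = -2.3038

v_new=-3.924, w_new=-2.3038


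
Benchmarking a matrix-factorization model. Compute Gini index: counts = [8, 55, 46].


Probabilities: [8/109, 55/109, 46/109] ≈ [0.0734, 0.5046, 0.422]
Σpᵢ² = (64 + 3025 + 2116)/109² = 5205/11881
Gini = 1 - Σpᵢ² = 1 - 5205/11881 = 0.5619

0.5619


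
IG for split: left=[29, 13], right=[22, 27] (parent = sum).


Parent = [51, 40], H_parent = 0.9894
H_left = 0.8926 (n=42), H_right = 0.9925 (n=49)
H_children = (42/91)·0.8926 + (49/91)·0.9925 = 0.9464
IG = 0.9894 - 0.9464 = 0.043

0.043


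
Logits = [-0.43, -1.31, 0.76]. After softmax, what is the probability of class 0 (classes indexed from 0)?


Exponentials: e^-0.43=0.6505, e^-1.31=0.2698, e^0.76=2.1383
Sum = 3.0586
Softmax = [0.2127, 0.0882, 0.6991]
p[0] = 0.6505/3.0586 = 0.2127

0.2127


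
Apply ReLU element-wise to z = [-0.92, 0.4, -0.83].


ReLU(-0.92) = max(0, -0.92) = 0.0
ReLU(0.4) = max(0, 0.4) = 0.4
ReLU(-0.83) = max(0, -0.83) = 0.0
result = [0.0, 0.4, 0.0]

[0.0, 0.4, 0.0]


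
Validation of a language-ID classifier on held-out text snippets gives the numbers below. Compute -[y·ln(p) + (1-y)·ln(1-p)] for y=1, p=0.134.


BCE = -[y·ln(p) + (1-y)·ln(1-p)]
= -1·ln(0.134) - 0
= -ln(0.134) = 2.0099

2.0099


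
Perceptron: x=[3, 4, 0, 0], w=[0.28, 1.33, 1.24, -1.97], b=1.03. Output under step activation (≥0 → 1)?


z = (3)·(0.28) + (4)·(1.33) + (0)·(1.24) + (0)·(-1.97) + 1.03
  = 7.19
step(z) = 1 (z≥0)

1


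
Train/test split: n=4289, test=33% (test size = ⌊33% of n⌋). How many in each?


Test = ⌊4289·33/100⌋ = 1415
Train = 4289 - 1415 = 2874

Train: 2874, Test: 1415


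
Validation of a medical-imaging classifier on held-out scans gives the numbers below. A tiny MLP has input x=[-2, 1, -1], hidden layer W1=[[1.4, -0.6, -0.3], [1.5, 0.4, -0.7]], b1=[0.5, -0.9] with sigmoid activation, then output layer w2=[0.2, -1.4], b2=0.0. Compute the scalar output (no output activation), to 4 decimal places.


z1[0] = (1.4)·(-2) + (-0.6)·(1) + (-0.3)·(-1) + 0.5 = -2.6
z1[1] = (1.5)·(-2) + (0.4)·(1) + (-0.7)·(-1) - 0.9 = -2.8
h = sigmoid(z1) = [0.0691, 0.0573]
output = (0.2)·(0.0691) + (-1.4)·(0.0573) + 0.0 = -0.0664

-0.0664


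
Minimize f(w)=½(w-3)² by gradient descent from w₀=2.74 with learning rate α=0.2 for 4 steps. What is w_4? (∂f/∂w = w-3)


step 1: grad = 2.74-3 = -0.26; w = 2.74 - 0.2·(-0.26) = 2.792
step 2: grad = 2.792-3 = -0.208; w = 2.792 - 0.2·(-0.208) = 2.8336
step 3: grad = 2.8336-3 = -0.1664; w = 2.8336 - 0.2·(-0.1664) = 2.86688
step 4: grad = 2.86688-3 = -0.13312; w = 2.86688 - 0.2·(-0.13312) = 2.893504

2.893504


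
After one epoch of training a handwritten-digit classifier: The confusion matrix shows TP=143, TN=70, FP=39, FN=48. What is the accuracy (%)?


Accuracy = (TP+TN)/(TP+TN+FP+FN)
= (143+70)/(300)
= 213/300 = 71.0%

71.0%


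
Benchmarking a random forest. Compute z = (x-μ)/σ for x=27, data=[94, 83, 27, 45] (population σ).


μ = 62.25, σ = 27.289
z = (27 - 62.25)/27.289 = -1.2917

-1.2917


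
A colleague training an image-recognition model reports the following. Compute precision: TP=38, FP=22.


Precision = TP/(TP+FP)
= 38/(38+22)
= 38/60 = 63.33%

63.33%


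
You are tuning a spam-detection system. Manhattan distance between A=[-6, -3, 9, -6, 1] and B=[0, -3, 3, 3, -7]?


d = |-6-0| + |-3+ 3| + |9-3| + |-6-3| + |1+ 7|
  = 6 + 0 + 6 + 9 + 8
  = 29

29


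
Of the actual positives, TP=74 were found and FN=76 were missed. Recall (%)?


Recall = TP/(TP+FN)
= 74/(74+76)
= 74/150 = 49.33%

49.33%


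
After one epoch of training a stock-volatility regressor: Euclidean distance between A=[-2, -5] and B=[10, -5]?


d = √((-2-10)² + (-5+ 5)²)
  = √(144 + 0)
  = √144 = 12.0

12.0


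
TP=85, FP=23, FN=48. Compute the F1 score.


Precision = 85/108 = 0.787
Recall = 85/133 = 0.6391
F1 = 2·P·R/(P+R) = 2·TP/(2·TP+FP+FN) = 170/(170+23+48) = 170/241 = 0.7054

0.7054


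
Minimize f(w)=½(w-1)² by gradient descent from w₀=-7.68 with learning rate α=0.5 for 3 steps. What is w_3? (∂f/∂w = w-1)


step 1: grad = -7.68-1 = -8.68; w = -7.68 - 0.5·(-8.68) = -3.34
step 2: grad = -3.34-1 = -4.34; w = -3.34 - 0.5·(-4.34) = -1.17
step 3: grad = -1.17-1 = -2.17; w = -1.17 - 0.5·(-2.17) = -0.085

-0.085


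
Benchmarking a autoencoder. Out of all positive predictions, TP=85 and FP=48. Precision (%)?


Precision = TP/(TP+FP)
= 85/(85+48)
= 85/133 = 63.91%

63.91%


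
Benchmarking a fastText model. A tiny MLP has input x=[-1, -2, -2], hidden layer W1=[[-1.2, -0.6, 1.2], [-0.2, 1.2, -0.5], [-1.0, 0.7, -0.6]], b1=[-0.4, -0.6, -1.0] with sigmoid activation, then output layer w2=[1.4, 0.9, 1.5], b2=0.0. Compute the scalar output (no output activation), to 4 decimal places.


z1[0] = (-1.2)·(-1) + (-0.6)·(-2) + (1.2)·(-2) - 0.4 = -0.4
z1[1] = (-0.2)·(-1) + (1.2)·(-2) + (-0.5)·(-2) - 0.6 = -1.8
z1[2] = (-1.0)·(-1) + (0.7)·(-2) + (-0.6)·(-2) - 1.0 = -0.2
h = sigmoid(z1) = [0.4013, 0.1419, 0.4502]
output = (1.4)·(0.4013) + (0.9)·(0.1419) + (1.5)·(0.4502) + 0.0 = 1.3648

1.3648


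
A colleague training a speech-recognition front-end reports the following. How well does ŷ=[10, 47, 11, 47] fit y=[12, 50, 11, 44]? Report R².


ȳ = 29.25
SS_res = Σ(y-ŷ)² = 22
SS_tot = Σ(y-ȳ)² = 1278.75
R² = 1 - SS_res/SS_tot = 1 - 0.0172 = 0.9828

0.9828


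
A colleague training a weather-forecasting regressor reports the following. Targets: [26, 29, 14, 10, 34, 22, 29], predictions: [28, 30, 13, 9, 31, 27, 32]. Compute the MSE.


Squared errors: (26-28)²=4, (29-30)²=1, (14-13)²=1, (10-9)²=1, (34-31)²=9, (22-27)²=25, (29-32)²=9
Sum = 50
MSE = 50/7 = 50/7

50/7


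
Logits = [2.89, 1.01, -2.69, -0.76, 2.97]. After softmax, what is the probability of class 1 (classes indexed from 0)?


Exponentials: e^2.89=17.9933, e^1.01=2.7456, e^-2.69=0.0679, e^-0.76=0.4677, e^2.97=19.4919
Sum = 40.7664
Softmax = [0.4414, 0.0673, 0.0017, 0.0115, 0.4781]
p[1] = 2.7456/40.7664 = 0.0673

0.0673


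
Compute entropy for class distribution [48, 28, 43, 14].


Probabilities: [48/133, 28/133, 43/133, 14/133] ≈ [0.3609, 0.2105, 0.3233, 0.1053]
H = -((48/133)·log₂(48/133) + (28/133)·log₂(28/133) + (43/133)·log₂(43/133) + (14/133)·log₂(14/133))
  = 1.8725 bits

1.8725 bits


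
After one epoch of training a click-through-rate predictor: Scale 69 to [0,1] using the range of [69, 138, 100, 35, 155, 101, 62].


min=35, max=155
(69-35)/(155-35) = 34/120 = 0.2833

0.2833


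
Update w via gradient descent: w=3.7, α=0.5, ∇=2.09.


w_new = w - α·∇
= 3.7 - 0.5·2.09
= 3.7 - 1.045
= 2.655

2.655


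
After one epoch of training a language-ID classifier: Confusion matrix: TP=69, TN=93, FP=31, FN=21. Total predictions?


Total = TP + TN + FP + FN
= 69 + 93 + 31 + 21
= 214
(Predicted positive: 100, predicted negative: 114)

214


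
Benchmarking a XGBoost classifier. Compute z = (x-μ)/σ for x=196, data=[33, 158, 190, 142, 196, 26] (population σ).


μ = 124.1667, σ = 69.408
z = (196 - 124.1667)/69.408 = 1.0349

1.0349


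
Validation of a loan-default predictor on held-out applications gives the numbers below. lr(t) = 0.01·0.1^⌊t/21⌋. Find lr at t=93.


n_drops = ⌊93/21⌋ = 4
lr = 0.01·0.1^4 = 0.01·0.0001 = 0.000001

0.000001


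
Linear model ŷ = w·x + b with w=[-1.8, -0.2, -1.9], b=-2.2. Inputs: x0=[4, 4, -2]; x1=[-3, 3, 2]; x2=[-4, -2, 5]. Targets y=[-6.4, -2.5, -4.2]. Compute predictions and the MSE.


ŷ0 = (-1.8)·(4) + (-0.2)·(4) + (-1.9)·(-2) - 2.2 = -6.4
ŷ1 = (-1.8)·(-3) + (-0.2)·(3) + (-1.9)·(2) - 2.2 = -1.2
ŷ2 = (-1.8)·(-4) + (-0.2)·(-2) + (-1.9)·(5) - 2.2 = -4.1
errors² = [0.0, 1.69, 0.01]
MSE = 1.7000/3 = 0.5667

0.5667


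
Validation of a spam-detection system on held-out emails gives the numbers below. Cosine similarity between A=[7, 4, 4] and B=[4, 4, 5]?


A·B = 7·4 + 4·4 + 4·5 = 64
‖A‖ = √81 = 9, ‖B‖ = √57 = 7.5498
cos = 64/(√81·√57) = 64/√4617 = 0.9419

0.9419


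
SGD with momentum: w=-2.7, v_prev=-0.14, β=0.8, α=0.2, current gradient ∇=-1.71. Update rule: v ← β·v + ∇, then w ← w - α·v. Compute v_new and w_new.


v_new = 0.8·-0.14 - 1.71 = -0.112 - 1.71 = -1.822
w_new = -2.7 - 0.2·-1.822 = -2.7 + 0.3644 = -2.3356

v_new=-1.822, w_new=-2.3356


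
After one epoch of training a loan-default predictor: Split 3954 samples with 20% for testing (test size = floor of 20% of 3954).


Test = ⌊3954·20/100⌋ = 790
Train = 3954 - 790 = 3164

Train: 3164, Test: 790


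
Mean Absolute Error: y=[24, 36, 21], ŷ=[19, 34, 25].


Absolute errors: |24-19|=5, |36-34|=2, |21-25|=4
Sum = 11
MAE = 11/3 = 11/3

11/3


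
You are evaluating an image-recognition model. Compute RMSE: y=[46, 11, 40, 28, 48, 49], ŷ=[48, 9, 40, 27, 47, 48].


MSE = 11/6 = 1.8333
RMSE = √(11/6) = 1.354

1.354


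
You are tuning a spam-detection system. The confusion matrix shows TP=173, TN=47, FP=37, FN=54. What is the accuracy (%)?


Accuracy = (TP+TN)/(TP+TN+FP+FN)
= (173+47)/(311)
= 220/311 = 70.74%

70.74%


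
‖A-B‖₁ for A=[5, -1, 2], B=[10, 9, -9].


d = |5-10| + |-1-9| + |2+ 9|
  = 5 + 10 + 11
  = 26

26


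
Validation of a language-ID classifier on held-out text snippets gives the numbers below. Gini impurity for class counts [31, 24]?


Probabilities: [31/55, 24/55] ≈ [0.5636, 0.4364]
Σpᵢ² = (961 + 576)/55² = 1537/3025
Gini = 1 - Σpᵢ² = 1 - 1537/3025 = 0.4919

0.4919


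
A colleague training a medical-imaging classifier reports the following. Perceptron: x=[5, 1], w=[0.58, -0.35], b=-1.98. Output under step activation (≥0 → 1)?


z = (5)·(0.58) + (1)·(-0.35) - 1.98
  = 0.57
step(z) = 1 (z≥0)

1


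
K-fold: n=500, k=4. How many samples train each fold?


Fold size = 500/4 = 125
Training per fold = 500 - 125 = 375

375


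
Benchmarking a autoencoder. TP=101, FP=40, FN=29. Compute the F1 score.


Precision = 101/141 = 0.7163
Recall = 101/130 = 0.7769
F1 = 2·P·R/(P+R) = 2·TP/(2·TP+FP+FN) = 202/(202+40+29) = 202/271 = 0.7454

0.7454


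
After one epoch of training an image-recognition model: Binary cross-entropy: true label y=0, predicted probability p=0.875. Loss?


BCE = -[y·ln(p) + (1-y)·ln(1-p)]
= -0 - 1·ln(1-0.875)
= -ln(0.125) = 2.0794

2.0794


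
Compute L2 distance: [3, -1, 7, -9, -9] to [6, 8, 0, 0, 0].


d = √((3-6)² + (-1-8)² + (7-0)² + (-9-0)² + (-9-0)²)
  = √(9 + 81 + 49 + 81 + 81)
  = √301 = 17.3494

17.3494


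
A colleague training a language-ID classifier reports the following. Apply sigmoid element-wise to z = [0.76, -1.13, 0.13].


σ(0.76) = 1/(1+e^-0.76) = 0.6814
σ(-1.13) = 1/(1+e^1.13) = 0.2442
σ(0.13) = 1/(1+e^-0.13) = 0.5325
result = [0.6814, 0.2442, 0.5325]

[0.6814, 0.2442, 0.5325]


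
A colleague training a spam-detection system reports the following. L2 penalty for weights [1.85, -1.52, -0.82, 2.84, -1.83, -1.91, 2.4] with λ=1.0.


‖w‖₂² = (1.85)² + (-1.52)² + (-0.82)² + (2.84)² + (-1.83)² + (-1.91)² + (2.4)²
     = 3.4225 + 2.3104 + 0.6724 + 8.0656 + 3.3489 + 3.6481 + 5.76
     = 27.2279
λ·‖w‖₂² = 1.0·27.2279 = 27.2279

27.2279


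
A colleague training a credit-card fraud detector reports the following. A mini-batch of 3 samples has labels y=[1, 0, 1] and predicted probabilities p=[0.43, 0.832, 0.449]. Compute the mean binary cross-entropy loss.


L[0] = -ln(0.43) = 0.844
L[1] = -ln(1-0.832) = -ln(0.168) = 1.7838
L[2] = -ln(0.449) = 0.8007
mean = (0.844 + 1.7838 + 0.8007)/3 = 1.1428

1.1428


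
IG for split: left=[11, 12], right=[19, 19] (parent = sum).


Parent = [30, 31], H_parent = 0.9998
H_left = 0.9986 (n=23), H_right = 1 (n=38)
H_children = (23/61)·0.9986 + (38/61)·1 = 0.9995
IG = 0.9998 - 0.9995 = 0.0003

0.0003


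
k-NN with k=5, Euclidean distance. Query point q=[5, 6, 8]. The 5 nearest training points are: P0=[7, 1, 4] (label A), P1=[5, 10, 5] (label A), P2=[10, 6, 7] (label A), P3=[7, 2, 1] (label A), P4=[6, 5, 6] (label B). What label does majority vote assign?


d(q,P0) = 6.7082  (label A)
d(q,P1) = 5.0  (label A)
d(q,P2) = 5.099  (label A)
d(q,P3) = 8.3066  (label A)
d(q,P4) = 2.4495  (label B)
Votes: A=4, B=1
Majority → A

A


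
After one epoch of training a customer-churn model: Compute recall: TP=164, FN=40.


Recall = TP/(TP+FN)
= 164/(164+40)
= 164/204 = 80.39%

80.39%


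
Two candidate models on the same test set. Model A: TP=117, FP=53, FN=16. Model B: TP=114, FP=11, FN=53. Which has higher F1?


Model A: P=117/170=0.6882, R=117/133=0.8797, F1=2PR/(P+R)=2TP/(2TP+FP+FN)=234/303=0.7723
Model B: P=114/125=0.912, R=114/167=0.6826, F1=2PR/(P+R)=2TP/(2TP+FP+FN)=228/292=0.7808
0.7723 < 0.7808 → Model B

Model B


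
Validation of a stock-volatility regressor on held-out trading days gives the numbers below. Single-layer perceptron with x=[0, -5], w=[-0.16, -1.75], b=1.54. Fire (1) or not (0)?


z = (0)·(-0.16) + (-5)·(-1.75) + 1.54
  = 10.29
step(z) = 1 (z≥0)

1


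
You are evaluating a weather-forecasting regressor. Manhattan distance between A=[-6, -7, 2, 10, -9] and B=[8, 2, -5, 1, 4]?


d = |-6-8| + |-7-2| + |2+ 5| + |10-1| + |-9-4|
  = 14 + 9 + 7 + 9 + 13
  = 52

52


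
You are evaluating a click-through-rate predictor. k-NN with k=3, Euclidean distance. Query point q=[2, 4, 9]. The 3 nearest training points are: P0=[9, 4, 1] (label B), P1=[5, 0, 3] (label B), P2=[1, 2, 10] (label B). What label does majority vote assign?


d(q,P0) = 10.6301  (label B)
d(q,P1) = 7.8102  (label B)
d(q,P2) = 2.4495  (label B)
Votes: A=0, B=3
Majority → B

B


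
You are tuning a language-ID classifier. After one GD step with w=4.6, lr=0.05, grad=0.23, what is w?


w_new = w - α·∇
= 4.6 - 0.05·0.23
= 4.6 - 0.0115
= 4.5885

4.5885


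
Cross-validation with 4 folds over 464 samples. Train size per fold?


Fold size = 464/4 = 116
Training per fold = 464 - 116 = 348

348


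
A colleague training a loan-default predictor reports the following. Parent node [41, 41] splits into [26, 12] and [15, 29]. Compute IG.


Parent = [41, 41], H_parent = 1
H_left = 0.8997 (n=38), H_right = 0.9257 (n=44)
H_children = (38/82)·0.8997 + (44/82)·0.9257 = 0.9137
IG = 1 - 0.9137 = 0.0863

0.0863


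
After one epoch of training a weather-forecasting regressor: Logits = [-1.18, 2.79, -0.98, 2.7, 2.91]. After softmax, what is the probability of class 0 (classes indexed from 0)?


Exponentials: e^-1.18=0.3073, e^2.79=16.281, e^-0.98=0.3753, e^2.7=14.8797, e^2.91=18.3568
Sum = 50.2001
Softmax = [0.0061, 0.3243, 0.0075, 0.2964, 0.3657]
p[0] = 0.3073/50.2001 = 0.0061

0.0061


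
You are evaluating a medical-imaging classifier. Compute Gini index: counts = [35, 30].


Probabilities: [35/65, 30/65] ≈ [0.5385, 0.4615]
Σpᵢ² = (1225 + 900)/65² = 2125/4225
Gini = 1 - Σpᵢ² = 1 - 2125/4225 = 0.497

0.497


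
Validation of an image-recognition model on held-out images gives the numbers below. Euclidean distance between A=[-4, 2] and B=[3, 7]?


d = √((-4-3)² + (2-7)²)
  = √(49 + 25)
  = √74 = 8.6023

8.6023


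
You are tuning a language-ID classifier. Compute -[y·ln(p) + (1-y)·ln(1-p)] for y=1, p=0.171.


BCE = -[y·ln(p) + (1-y)·ln(1-p)]
= -1·ln(0.171) - 0
= -ln(0.171) = 1.7661

1.7661


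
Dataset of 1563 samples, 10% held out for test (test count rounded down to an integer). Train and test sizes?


Test = ⌊1563·10/100⌋ = 156
Train = 1563 - 156 = 1407

Train: 1407, Test: 156


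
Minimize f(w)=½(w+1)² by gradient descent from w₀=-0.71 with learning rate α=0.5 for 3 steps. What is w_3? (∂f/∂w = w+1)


step 1: grad = -0.71+1 = 0.29; w = -0.71 - 0.5·(0.29) = -0.855
step 2: grad = -0.855+1 = 0.145; w = -0.855 - 0.5·(0.145) = -0.9275
step 3: grad = -0.9275+1 = 0.0725; w = -0.9275 - 0.5·(0.0725) = -0.96375

-0.96375


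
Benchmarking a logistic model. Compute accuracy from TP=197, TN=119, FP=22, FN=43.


Accuracy = (TP+TN)/(TP+TN+FP+FN)
= (197+119)/(381)
= 316/381 = 82.94%

82.94%


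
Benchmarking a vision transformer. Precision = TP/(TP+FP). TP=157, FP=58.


Precision = TP/(TP+FP)
= 157/(157+58)
= 157/215 = 73.02%

73.02%


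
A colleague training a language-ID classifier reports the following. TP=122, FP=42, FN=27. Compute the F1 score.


Precision = 122/164 = 0.7439
Recall = 122/149 = 0.8188
F1 = 2·P·R/(P+R) = 2·TP/(2·TP+FP+FN) = 244/(244+42+27) = 244/313 = 0.7796

0.7796


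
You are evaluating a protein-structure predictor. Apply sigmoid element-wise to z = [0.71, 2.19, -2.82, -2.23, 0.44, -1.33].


σ(0.71) = 1/(1+e^-0.71) = 0.6704
σ(2.19) = 1/(1+e^-2.19) = 0.8993
σ(-2.82) = 1/(1+e^2.82) = 0.0563
σ(-2.23) = 1/(1+e^2.23) = 0.0971
σ(0.44) = 1/(1+e^-0.44) = 0.6083
σ(-1.33) = 1/(1+e^1.33) = 0.2092
result = [0.6704, 0.8993, 0.0563, 0.0971, 0.6083, 0.2092]

[0.6704, 0.8993, 0.0563, 0.0971, 0.6083, 0.2092]


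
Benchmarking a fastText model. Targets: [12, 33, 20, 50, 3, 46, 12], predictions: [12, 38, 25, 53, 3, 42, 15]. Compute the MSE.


Squared errors: (12-12)²=0, (33-38)²=25, (20-25)²=25, (50-53)²=9, (3-3)²=0, (46-42)²=16, (12-15)²=9
Sum = 84
MSE = 84/7 = 12

12


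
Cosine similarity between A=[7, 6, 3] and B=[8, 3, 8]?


A·B = 7·8 + 6·3 + 3·8 = 98
‖A‖ = √94 = 9.6954, ‖B‖ = √137 = 11.7047
cos = 98/(√94·√137) = 98/√12878 = 0.8636

0.8636


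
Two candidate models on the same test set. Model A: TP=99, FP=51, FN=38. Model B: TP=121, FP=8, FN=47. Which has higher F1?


Model A: P=99/150=0.66, R=99/137=0.7226, F1=2PR/(P+R)=2TP/(2TP+FP+FN)=198/287=0.6899
Model B: P=121/129=0.938, R=121/168=0.7202, F1=2PR/(P+R)=2TP/(2TP+FP+FN)=242/297=0.8148
0.6899 < 0.8148 → Model B

Model B


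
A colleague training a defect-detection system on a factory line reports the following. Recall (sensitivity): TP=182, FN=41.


Recall = TP/(TP+FN)
= 182/(182+41)
= 182/223 = 81.61%

81.61%


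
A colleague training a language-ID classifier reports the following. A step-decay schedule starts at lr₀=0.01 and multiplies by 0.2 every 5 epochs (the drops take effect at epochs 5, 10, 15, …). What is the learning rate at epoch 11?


n_drops = ⌊11/5⌋ = 2
lr = 0.01·0.2^2 = 0.01·0.04 = 0.0004

0.0004


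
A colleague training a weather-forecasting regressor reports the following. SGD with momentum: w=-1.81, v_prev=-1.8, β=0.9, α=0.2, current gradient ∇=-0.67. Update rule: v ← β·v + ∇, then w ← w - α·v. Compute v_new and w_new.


v_new = 0.9·-1.8 - 0.67 = -1.62 - 0.67 = -2.29
w_new = -1.81 - 0.2·-2.29 = -1.81 + 0.458 = -1.352

v_new=-2.29, w_new=-1.352


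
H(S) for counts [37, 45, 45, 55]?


Probabilities: [37/182, 45/182, 45/182, 55/182] ≈ [0.2033, 0.2473, 0.2473, 0.3022]
H = -((37/182)·log₂(37/182) + (45/182)·log₂(45/182) + (45/182)·log₂(45/182) + (55/182)·log₂(55/182))
  = 1.9859 bits

1.9859 bits


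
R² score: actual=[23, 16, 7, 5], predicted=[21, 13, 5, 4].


ȳ = 12.75
SS_res = Σ(y-ŷ)² = 18
SS_tot = Σ(y-ȳ)² = 208.75
R² = 1 - SS_res/SS_tot = 1 - 0.0862 = 0.9138

0.9138


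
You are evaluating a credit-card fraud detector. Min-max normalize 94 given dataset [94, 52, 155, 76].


min=52, max=155
(94-52)/(155-52) = 42/103 = 0.4078

0.4078


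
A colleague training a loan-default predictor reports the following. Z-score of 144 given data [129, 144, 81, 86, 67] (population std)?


μ = 101.4, σ = 29.7093
z = (144 - 101.4)/29.7093 = 1.4339

1.4339


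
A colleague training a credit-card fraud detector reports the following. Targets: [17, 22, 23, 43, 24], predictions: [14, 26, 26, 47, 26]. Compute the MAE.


Absolute errors: |17-14|=3, |22-26|=4, |23-26|=3, |43-47|=4, |24-26|=2
Sum = 16
MAE = 16/5 = 16/5

16/5


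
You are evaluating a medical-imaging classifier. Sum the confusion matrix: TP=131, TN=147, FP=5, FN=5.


Total = TP + TN + FP + FN
= 131 + 147 + 5 + 5
= 288
(Predicted positive: 136, predicted negative: 152)

288


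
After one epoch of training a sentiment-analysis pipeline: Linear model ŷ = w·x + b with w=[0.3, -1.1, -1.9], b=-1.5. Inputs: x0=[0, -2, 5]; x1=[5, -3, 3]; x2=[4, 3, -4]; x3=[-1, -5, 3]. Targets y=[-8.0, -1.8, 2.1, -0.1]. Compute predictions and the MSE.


ŷ0 = (0.3)·(0) + (-1.1)·(-2) + (-1.9)·(5) - 1.5 = -8.8
ŷ1 = (0.3)·(5) + (-1.1)·(-3) + (-1.9)·(3) - 1.5 = -2.4
ŷ2 = (0.3)·(4) + (-1.1)·(3) + (-1.9)·(-4) - 1.5 = 4.0
ŷ3 = (0.3)·(-1) + (-1.1)·(-5) + (-1.9)·(3) - 1.5 = -2.0
errors² = [0.64, 0.36, 3.61, 3.61]
MSE = 8.2200/4 = 2.055

2.055


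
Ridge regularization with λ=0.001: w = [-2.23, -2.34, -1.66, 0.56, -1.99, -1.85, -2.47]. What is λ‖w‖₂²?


‖w‖₂² = (-2.23)² + (-2.34)² + (-1.66)² + (0.56)² + (-1.99)² + (-1.85)² + (-2.47)²
     = 4.9729 + 5.4756 + 2.7556 + 0.3136 + 3.9601 + 3.4225 + 6.1009
     = 27.0012
λ·‖w‖₂² = 0.001·27.0012 = 0.027001

0.027001


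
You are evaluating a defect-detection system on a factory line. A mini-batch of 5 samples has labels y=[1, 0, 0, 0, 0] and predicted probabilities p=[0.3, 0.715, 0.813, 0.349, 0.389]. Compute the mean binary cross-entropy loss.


L[0] = -ln(0.3) = 1.204
L[1] = -ln(1-0.715) = -ln(0.285) = 1.2553
L[2] = -ln(1-0.813) = -ln(0.187) = 1.6766
L[3] = -ln(1-0.349) = -ln(0.651) = 0.4292
L[4] = -ln(1-0.389) = -ln(0.611) = 0.4927
mean = (1.204 + 1.2553 + 1.6766 + 0.4292 + 0.4927)/5 = 1.0116

1.0116


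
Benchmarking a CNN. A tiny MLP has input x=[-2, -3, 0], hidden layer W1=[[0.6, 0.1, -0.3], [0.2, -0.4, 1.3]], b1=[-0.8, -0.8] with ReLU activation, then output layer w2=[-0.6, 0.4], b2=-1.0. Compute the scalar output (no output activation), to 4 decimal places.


z1[0] = (0.6)·(-2) + (0.1)·(-3) + (-0.3)·(0) - 0.8 = -2.3
z1[1] = (0.2)·(-2) + (-0.4)·(-3) + (1.3)·(0) - 0.8 = 0.0
h = ReLU(z1) = [0.0, 0.0]
output = (-0.6)·(0.0) + (0.4)·(0.0) - 1.0 = -1.0

-1.0


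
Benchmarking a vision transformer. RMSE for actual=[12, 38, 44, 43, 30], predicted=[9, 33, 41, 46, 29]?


MSE = 53/5 = 10.6
RMSE = √(53/5) = 3.2558

3.2558


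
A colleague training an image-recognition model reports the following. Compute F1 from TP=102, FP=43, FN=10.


Precision = 102/145 = 0.7034
Recall = 102/112 = 0.9107
F1 = 2·P·R/(P+R) = 2·TP/(2·TP+FP+FN) = 204/(204+43+10) = 204/257 = 0.7938

0.7938


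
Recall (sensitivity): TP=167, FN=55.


Recall = TP/(TP+FN)
= 167/(167+55)
= 167/222 = 75.23%

75.23%


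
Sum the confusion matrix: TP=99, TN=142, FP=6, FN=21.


Total = TP + TN + FP + FN
= 99 + 142 + 6 + 21
= 268
(Predicted positive: 105, predicted negative: 163)

268


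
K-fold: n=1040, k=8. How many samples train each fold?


Fold size = 1040/8 = 130
Training per fold = 1040 - 130 = 910

910


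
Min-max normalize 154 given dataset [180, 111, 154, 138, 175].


min=111, max=180
(154-111)/(180-111) = 43/69 = 0.6232

0.6232


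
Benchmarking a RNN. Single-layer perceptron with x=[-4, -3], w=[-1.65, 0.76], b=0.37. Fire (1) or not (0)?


z = (-4)·(-1.65) + (-3)·(0.76) + 0.37
  = 4.69
step(z) = 1 (z≥0)

1


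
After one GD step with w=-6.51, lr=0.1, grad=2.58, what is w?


w_new = w - α·∇
= -6.51 - 0.1·2.58
= -6.51 - 0.258
= -6.768

-6.768


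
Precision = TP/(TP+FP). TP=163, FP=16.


Precision = TP/(TP+FP)
= 163/(163+16)
= 163/179 = 91.06%

91.06%


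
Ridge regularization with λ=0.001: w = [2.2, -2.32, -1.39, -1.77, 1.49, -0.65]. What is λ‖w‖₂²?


‖w‖₂² = (2.2)² + (-2.32)² + (-1.39)² + (-1.77)² + (1.49)² + (-0.65)²
     = 4.84 + 5.3824 + 1.9321 + 3.1329 + 2.2201 + 0.4225
     = 17.93
λ·‖w‖₂² = 0.001·17.93 = 0.01793

0.01793


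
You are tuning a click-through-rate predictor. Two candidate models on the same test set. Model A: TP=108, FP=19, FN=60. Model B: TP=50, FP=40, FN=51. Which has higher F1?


Model A: P=108/127=0.8504, R=108/168=0.6429, F1=2PR/(P+R)=2TP/(2TP+FP+FN)=216/295=0.7322
Model B: P=50/90=0.5556, R=50/101=0.495, F1=2PR/(P+R)=2TP/(2TP+FP+FN)=100/191=0.5236
0.7322 > 0.5236 → Model A

Model A


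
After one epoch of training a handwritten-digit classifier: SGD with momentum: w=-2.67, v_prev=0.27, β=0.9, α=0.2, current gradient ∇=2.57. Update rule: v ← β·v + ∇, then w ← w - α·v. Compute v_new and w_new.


v_new = 0.9·0.27 + 2.57 = 0.243 + 2.57 = 2.813
w_new = -2.67 - 0.2·2.813 = -2.67 - 0.5626 = -3.2326

v_new=2.813, w_new=-3.2326


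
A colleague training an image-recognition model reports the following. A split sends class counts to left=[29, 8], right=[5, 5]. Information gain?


Parent = [34, 13], H_parent = 0.8508
H_left = 0.7532 (n=37), H_right = 1 (n=10)
H_children = (37/47)·0.7532 + (10/47)·1 = 0.8057
IG = 0.8508 - 0.8057 = 0.0451

0.0451


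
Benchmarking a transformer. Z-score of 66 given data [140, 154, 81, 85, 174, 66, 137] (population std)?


μ = 119.5714, σ = 38.5852
z = (66 - 119.5714)/38.5852 = -1.3884

-1.3884


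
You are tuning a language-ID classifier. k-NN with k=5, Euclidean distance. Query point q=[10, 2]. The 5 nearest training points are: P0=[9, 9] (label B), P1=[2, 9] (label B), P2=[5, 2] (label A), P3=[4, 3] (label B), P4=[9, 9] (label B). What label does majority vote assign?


d(q,P0) = 7.0711  (label B)
d(q,P1) = 10.6301  (label B)
d(q,P2) = 5.0  (label A)
d(q,P3) = 6.0828  (label B)
d(q,P4) = 7.0711  (label B)
Votes: A=1, B=4
Majority → B

B


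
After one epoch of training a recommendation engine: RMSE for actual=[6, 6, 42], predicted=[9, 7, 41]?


MSE = 11/3 = 3.6667
RMSE = √(11/3) = 1.9149

1.9149


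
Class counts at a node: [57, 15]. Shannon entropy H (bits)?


Probabilities: [57/72, 15/72] ≈ [0.7917, 0.2083]
H = -((57/72)·log₂(57/72) + (15/72)·log₂(15/72))
  = 0.7383 bits

0.7383 bits


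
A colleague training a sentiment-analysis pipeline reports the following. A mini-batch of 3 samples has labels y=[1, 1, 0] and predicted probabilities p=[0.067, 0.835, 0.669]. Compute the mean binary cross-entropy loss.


L[0] = -ln(0.067) = 2.7031
L[1] = -ln(0.835) = 0.1803
L[2] = -ln(1-0.669) = -ln(0.331) = 1.1056
mean = (2.7031 + 0.1803 + 1.1056)/3 = 1.3297

1.3297


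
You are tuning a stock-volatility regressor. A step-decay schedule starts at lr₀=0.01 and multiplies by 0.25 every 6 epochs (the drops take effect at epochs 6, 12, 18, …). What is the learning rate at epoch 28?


n_drops = ⌊28/6⌋ = 4
lr = 0.01·0.25^4 = 0.01·0.00390625 = 0.0000390625

0.0000390625


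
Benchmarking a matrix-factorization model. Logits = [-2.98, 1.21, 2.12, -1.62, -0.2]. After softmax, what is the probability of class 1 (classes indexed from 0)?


Exponentials: e^-2.98=0.0508, e^1.21=3.3535, e^2.12=8.3311, e^-1.62=0.1979, e^-0.2=0.8187
Sum = 12.752
Softmax = [0.004, 0.263, 0.6533, 0.0155, 0.0642]
p[1] = 3.3535/12.752 = 0.263

0.263


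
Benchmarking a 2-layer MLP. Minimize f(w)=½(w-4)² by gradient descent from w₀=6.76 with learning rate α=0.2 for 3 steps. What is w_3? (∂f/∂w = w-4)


step 1: grad = 6.76-4 = 2.76; w = 6.76 - 0.2·(2.76) = 6.208
step 2: grad = 6.208-4 = 2.208; w = 6.208 - 0.2·(2.208) = 5.7664
step 3: grad = 5.7664-4 = 1.7664; w = 5.7664 - 0.2·(1.7664) = 5.41312

5.41312


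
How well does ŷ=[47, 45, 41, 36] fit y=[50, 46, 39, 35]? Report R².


ȳ = 42.5
SS_res = Σ(y-ŷ)² = 15
SS_tot = Σ(y-ȳ)² = 137
R² = 1 - SS_res/SS_tot = 1 - 0.1095 = 0.8905

0.8905


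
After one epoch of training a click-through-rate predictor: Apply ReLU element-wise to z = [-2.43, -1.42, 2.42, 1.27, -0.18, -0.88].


ReLU(-2.43) = max(0, -2.43) = 0.0
ReLU(-1.42) = max(0, -1.42) = 0.0
ReLU(2.42) = max(0, 2.42) = 2.42
ReLU(1.27) = max(0, 1.27) = 1.27
ReLU(-0.18) = max(0, -0.18) = 0.0
ReLU(-0.88) = max(0, -0.88) = 0.0
result = [0.0, 0.0, 2.42, 1.27, 0.0, 0.0]

[0.0, 0.0, 2.42, 1.27, 0.0, 0.0]


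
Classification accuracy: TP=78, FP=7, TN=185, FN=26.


Accuracy = (TP+TN)/(TP+TN+FP+FN)
= (78+185)/(296)
= 263/296 = 88.85%

88.85%


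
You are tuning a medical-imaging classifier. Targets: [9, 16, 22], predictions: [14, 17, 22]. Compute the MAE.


Absolute errors: |9-14|=5, |16-17|=1, |22-22|=0
Sum = 6
MAE = 6/3 = 2

2


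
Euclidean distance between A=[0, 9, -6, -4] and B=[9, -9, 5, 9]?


d = √((0-9)² + (9+ 9)² + (-6-5)² + (-4-9)²)
  = √(81 + 324 + 121 + 169)
  = √695 = 26.3629

26.3629


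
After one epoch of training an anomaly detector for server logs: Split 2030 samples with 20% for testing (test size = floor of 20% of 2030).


Test = ⌊2030·20/100⌋ = 406
Train = 2030 - 406 = 1624

Train: 1624, Test: 406


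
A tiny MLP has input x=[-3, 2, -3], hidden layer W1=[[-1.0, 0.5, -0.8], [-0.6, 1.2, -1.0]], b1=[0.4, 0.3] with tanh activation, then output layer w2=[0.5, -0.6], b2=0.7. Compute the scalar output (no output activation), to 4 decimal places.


z1[0] = (-1.0)·(-3) + (0.5)·(2) + (-0.8)·(-3) + 0.4 = 6.8
z1[1] = (-0.6)·(-3) + (1.2)·(2) + (-1.0)·(-3) + 0.3 = 7.5
h = tanh(z1) = [1.0, 1.0]
output = (0.5)·(1.0) + (-0.6)·(1.0) + 0.7 = 0.6

0.6


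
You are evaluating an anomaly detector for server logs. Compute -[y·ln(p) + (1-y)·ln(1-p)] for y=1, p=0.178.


BCE = -[y·ln(p) + (1-y)·ln(1-p)]
= -1·ln(0.178) - 0
= -ln(0.178) = 1.726

1.726


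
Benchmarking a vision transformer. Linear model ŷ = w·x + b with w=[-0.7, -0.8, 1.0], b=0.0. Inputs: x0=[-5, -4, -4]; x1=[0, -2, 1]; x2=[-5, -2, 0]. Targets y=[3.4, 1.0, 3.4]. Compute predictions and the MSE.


ŷ0 = (-0.7)·(-5) + (-0.8)·(-4) + (1.0)·(-4) + 0.0 = 2.7
ŷ1 = (-0.7)·(0) + (-0.8)·(-2) + (1.0)·(1) + 0.0 = 2.6
ŷ2 = (-0.7)·(-5) + (-0.8)·(-2) + (1.0)·(0) + 0.0 = 5.1
errors² = [0.49, 2.56, 2.89]
MSE = 5.9400/3 = 1.98

1.98


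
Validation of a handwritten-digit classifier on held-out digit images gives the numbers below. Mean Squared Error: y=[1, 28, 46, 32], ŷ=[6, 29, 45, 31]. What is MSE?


Squared errors: (1-6)²=25, (28-29)²=1, (46-45)²=1, (32-31)²=1
Sum = 28
MSE = 28/4 = 7

7


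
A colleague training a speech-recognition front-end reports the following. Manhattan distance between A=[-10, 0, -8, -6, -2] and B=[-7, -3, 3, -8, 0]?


d = |-10+ 7| + |0+ 3| + |-8-3| + |-6+ 8| + |-2-0|
  = 3 + 3 + 11 + 2 + 2
  = 21

21


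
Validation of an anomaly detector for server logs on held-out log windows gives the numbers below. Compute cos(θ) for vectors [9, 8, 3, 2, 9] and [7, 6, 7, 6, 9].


A·B = 9·7 + 8·6 + 3·7 + 2·6 + 9·9 = 225
‖A‖ = √239 = 15.4596, ‖B‖ = √251 = 15.843
cos = 225/(√239·√251) = 225/√59989 = 0.9186

0.9186


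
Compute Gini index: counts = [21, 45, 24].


Probabilities: [21/90, 45/90, 24/90] ≈ [0.2333, 0.5, 0.2667]
Σpᵢ² = (441 + 2025 + 576)/90² = 3042/8100
Gini = 1 - Σpᵢ² = 1 - 3042/8100 = 0.6244

0.6244


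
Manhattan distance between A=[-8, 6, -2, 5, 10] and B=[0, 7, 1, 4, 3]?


d = |-8-0| + |6-7| + |-2-1| + |5-4| + |10-3|
  = 8 + 1 + 3 + 1 + 7
  = 20

20


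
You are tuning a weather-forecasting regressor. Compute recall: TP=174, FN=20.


Recall = TP/(TP+FN)
= 174/(174+20)
= 174/194 = 89.69%

89.69%


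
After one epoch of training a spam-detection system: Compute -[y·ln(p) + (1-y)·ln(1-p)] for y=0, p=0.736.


BCE = -[y·ln(p) + (1-y)·ln(1-p)]
= -0 - 1·ln(1-0.736)
= -ln(0.264) = 1.3318

1.3318


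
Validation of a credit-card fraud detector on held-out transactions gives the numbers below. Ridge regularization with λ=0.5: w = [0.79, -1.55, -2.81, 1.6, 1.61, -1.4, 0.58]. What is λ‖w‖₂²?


‖w‖₂² = (0.79)² + (-1.55)² + (-2.81)² + (1.6)² + (1.61)² + (-1.4)² + (0.58)²
     = 0.6241 + 2.4025 + 7.8961 + 2.56 + 2.5921 + 1.96 + 0.3364
     = 18.3712
λ·‖w‖₂² = 0.5·18.3712 = 9.1856

9.1856


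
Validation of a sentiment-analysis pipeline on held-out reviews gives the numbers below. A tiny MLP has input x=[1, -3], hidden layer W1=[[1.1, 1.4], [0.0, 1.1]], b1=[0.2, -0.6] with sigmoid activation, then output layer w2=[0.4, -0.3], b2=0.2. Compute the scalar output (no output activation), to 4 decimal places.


z1[0] = (1.1)·(1) + (1.4)·(-3) + 0.2 = -2.9
z1[1] = (0.0)·(1) + (1.1)·(-3) - 0.6 = -3.9
h = sigmoid(z1) = [0.0522, 0.0198]
output = (0.4)·(0.0522) + (-0.3)·(0.0198) + 0.2 = 0.2149

0.2149


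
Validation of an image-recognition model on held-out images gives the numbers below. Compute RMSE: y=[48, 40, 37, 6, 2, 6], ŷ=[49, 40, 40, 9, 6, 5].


MSE = 36/6 = 6
RMSE = √(36/6) = 2.4495

2.4495


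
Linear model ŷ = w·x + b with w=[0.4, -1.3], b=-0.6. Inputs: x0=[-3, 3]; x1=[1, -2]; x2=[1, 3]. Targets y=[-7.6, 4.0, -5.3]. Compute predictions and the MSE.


ŷ0 = (0.4)·(-3) + (-1.3)·(3) - 0.6 = -5.7
ŷ1 = (0.4)·(1) + (-1.3)·(-2) - 0.6 = 2.4
ŷ2 = (0.4)·(1) + (-1.3)·(3) - 0.6 = -4.1
errors² = [3.61, 2.56, 1.44]
MSE = 7.6100/3 = 2.5367

2.5367


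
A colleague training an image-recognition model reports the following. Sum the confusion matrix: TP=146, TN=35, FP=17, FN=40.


Total = TP + TN + FP + FN
= 146 + 35 + 17 + 40
= 238
(Predicted positive: 163, predicted negative: 75)

238


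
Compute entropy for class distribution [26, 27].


Probabilities: [26/53, 27/53] ≈ [0.4906, 0.5094]
H = -((26/53)·log₂(26/53) + (27/53)·log₂(27/53))
  = 0.9997 bits

0.9997 bits


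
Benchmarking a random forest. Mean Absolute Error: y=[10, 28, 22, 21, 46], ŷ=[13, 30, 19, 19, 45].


Absolute errors: |10-13|=3, |28-30|=2, |22-19|=3, |21-19|=2, |46-45|=1
Sum = 11
MAE = 11/5 = 11/5

11/5


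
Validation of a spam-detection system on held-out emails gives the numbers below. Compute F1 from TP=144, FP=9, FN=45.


Precision = 144/153 = 0.9412
Recall = 144/189 = 0.7619
F1 = 2·P·R/(P+R) = 2·TP/(2·TP+FP+FN) = 288/(288+9+45) = 288/342 = 0.8421

0.8421


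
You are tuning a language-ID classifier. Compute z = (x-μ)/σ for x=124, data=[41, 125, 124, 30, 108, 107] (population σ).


μ = 89.1667, σ = 38.7101
z = (124 - 89.1667)/38.7101 = 0.8999

0.8999


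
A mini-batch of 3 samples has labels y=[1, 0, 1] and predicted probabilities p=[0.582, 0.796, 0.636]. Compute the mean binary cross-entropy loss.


L[0] = -ln(0.582) = 0.5413
L[1] = -ln(1-0.796) = -ln(0.204) = 1.5896
L[2] = -ln(0.636) = 0.4526
mean = (0.5413 + 1.5896 + 0.4526)/3 = 0.8612

0.8612


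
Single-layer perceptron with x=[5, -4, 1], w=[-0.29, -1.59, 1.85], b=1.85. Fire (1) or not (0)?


z = (5)·(-0.29) + (-4)·(-1.59) + (1)·(1.85) + 1.85
  = 8.61
step(z) = 1 (z≥0)

1


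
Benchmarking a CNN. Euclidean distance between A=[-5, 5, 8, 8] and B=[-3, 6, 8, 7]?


d = √((-5+ 3)² + (5-6)² + (8-8)² + (8-7)²)
  = √(4 + 1 + 0 + 1)
  = √6 = 2.4495

2.4495


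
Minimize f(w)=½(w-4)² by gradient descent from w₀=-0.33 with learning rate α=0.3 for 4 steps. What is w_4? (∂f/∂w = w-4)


step 1: grad = -0.33-4 = -4.33; w = -0.33 - 0.3·(-4.33) = 0.969
step 2: grad = 0.969-4 = -3.031; w = 0.969 - 0.3·(-3.031) = 1.8783
step 3: grad = 1.8783-4 = -2.1217; w = 1.8783 - 0.3·(-2.1217) = 2.51481
step 4: grad = 2.51481-4 = -1.48519; w = 2.51481 - 0.3·(-1.48519) = 2.960367

2.960367


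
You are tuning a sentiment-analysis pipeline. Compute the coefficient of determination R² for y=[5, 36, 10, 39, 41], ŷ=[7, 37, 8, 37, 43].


ȳ = 26.2
SS_res = Σ(y-ŷ)² = 17
SS_tot = Σ(y-ȳ)² = 1190.8
R² = 1 - SS_res/SS_tot = 1 - 0.0143 = 0.9857

0.9857


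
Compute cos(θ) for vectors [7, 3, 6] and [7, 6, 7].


A·B = 7·7 + 3·6 + 6·7 = 109
‖A‖ = √94 = 9.6954, ‖B‖ = √134 = 11.5758
cos = 109/(√94·√134) = 109/√12596 = 0.9712

0.9712


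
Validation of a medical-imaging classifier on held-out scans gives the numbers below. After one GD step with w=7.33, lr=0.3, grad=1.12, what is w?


w_new = w - α·∇
= 7.33 - 0.3·1.12
= 7.33 - 0.336
= 6.994

6.994


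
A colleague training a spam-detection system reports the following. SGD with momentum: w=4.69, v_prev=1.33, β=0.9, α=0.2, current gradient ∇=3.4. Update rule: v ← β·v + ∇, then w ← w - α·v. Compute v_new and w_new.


v_new = 0.9·1.33 + 3.4 = 1.197 + 3.4 = 4.597
w_new = 4.69 - 0.2·4.597 = 4.69 - 0.9194 = 3.7706

v_new=4.597, w_new=3.7706


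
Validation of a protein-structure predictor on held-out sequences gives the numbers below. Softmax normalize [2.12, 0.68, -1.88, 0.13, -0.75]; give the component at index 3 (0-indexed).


Exponentials: e^2.12=8.3311, e^0.68=1.9739, e^-1.88=0.1526, e^0.13=1.1388, e^-0.75=0.4724
Sum = 12.0688
Softmax = [0.6903, 0.1636, 0.0126, 0.0944, 0.0391]
p[3] = 1.1388/12.0688 = 0.0944

0.0944


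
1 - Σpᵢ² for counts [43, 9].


Probabilities: [43/52, 9/52] ≈ [0.8269, 0.1731]
Σpᵢ² = (1849 + 81)/52² = 1930/2704
Gini = 1 - Σpᵢ² = 1 - 1930/2704 = 0.2862

0.2862


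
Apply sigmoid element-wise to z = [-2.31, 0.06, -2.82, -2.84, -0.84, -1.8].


σ(-2.31) = 1/(1+e^2.31) = 0.0903
σ(0.06) = 1/(1+e^-0.06) = 0.515
σ(-2.82) = 1/(1+e^2.82) = 0.0563
σ(-2.84) = 1/(1+e^2.84) = 0.0552
σ(-0.84) = 1/(1+e^0.84) = 0.3015
σ(-1.8) = 1/(1+e^1.8) = 0.1419
result = [0.0903, 0.515, 0.0563, 0.0552, 0.3015, 0.1419]

[0.0903, 0.515, 0.0563, 0.0552, 0.3015, 0.1419]


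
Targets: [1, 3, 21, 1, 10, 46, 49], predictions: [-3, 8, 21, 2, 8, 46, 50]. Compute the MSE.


Squared errors: (1+ 3)²=16, (3-8)²=25, (21-21)²=0, (1-2)²=1, (10-8)²=4, (46-46)²=0, (49-50)²=1
Sum = 47
MSE = 47/7 = 47/7

47/7


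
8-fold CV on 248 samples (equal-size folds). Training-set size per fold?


Fold size = 248/8 = 31
Training per fold = 248 - 31 = 217

217


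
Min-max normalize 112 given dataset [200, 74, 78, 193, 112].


min=74, max=200
(112-74)/(200-74) = 38/126 = 0.3016

0.3016


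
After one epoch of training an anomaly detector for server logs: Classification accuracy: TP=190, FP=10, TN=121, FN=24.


Accuracy = (TP+TN)/(TP+TN+FP+FN)
= (190+121)/(345)
= 311/345 = 90.14%

90.14%


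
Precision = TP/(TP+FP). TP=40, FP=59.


Precision = TP/(TP+FP)
= 40/(40+59)
= 40/99 = 40.4%

40.4%


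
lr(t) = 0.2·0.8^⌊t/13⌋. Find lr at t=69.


n_drops = ⌊69/13⌋ = 5
lr = 0.2·0.8^5 = 0.2·0.32768 = 0.065536

0.065536


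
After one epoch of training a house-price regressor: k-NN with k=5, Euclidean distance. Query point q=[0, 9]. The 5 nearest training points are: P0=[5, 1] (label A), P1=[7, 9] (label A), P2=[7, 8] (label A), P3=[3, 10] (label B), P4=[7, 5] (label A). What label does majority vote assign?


d(q,P0) = 9.434  (label A)
d(q,P1) = 7.0  (label A)
d(q,P2) = 7.0711  (label A)
d(q,P3) = 3.1623  (label B)
d(q,P4) = 8.0623  (label A)
Votes: A=4, B=1
Majority → A

A


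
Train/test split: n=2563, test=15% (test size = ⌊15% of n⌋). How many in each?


Test = ⌊2563·15/100⌋ = 384
Train = 2563 - 384 = 2179

Train: 2179, Test: 384


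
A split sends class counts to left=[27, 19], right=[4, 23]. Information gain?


Parent = [31, 42], H_parent = 0.9836
H_left = 0.9781 (n=46), H_right = 0.6052 (n=27)
H_children = (46/73)·0.9781 + (27/73)·0.6052 = 0.8402
IG = 0.9836 - 0.8402 = 0.1434

0.1434


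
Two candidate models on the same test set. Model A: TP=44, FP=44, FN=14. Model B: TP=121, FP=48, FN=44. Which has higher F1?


Model A: P=44/88=0.5, R=44/58=0.7586, F1=2PR/(P+R)=2TP/(2TP+FP+FN)=88/146=0.6027
Model B: P=121/169=0.716, R=121/165=0.7333, F1=2PR/(P+R)=2TP/(2TP+FP+FN)=242/334=0.7246
0.6027 < 0.7246 → Model B

Model B


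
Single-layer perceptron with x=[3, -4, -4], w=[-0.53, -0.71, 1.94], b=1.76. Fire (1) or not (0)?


z = (3)·(-0.53) + (-4)·(-0.71) + (-4)·(1.94) + 1.76
  = -4.75
step(z) = 0 (z<0)

0
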